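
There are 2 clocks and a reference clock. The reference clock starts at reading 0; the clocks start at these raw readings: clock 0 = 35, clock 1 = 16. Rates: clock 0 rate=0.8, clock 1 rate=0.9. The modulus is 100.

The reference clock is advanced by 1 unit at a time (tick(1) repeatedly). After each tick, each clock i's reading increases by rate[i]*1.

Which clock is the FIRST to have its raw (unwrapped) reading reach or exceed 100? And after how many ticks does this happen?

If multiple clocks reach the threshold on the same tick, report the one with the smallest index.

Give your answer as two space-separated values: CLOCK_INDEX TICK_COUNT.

clock 0: start=35, rate=0.8, needs 100-35 = 65; ticks = ceil(65/0.8) = ceil(81.2500) = 82; reading at tick 82 = 35 + 0.8*82 = 100.6000
clock 1: start=16, rate=0.9, needs 100-16 = 84; ticks = ceil(84/0.9) = ceil(93.3333) = 94; reading at tick 94 = 16 + 0.9*94 = 100.6000
Minimum tick count = 82; winners = [0]; smallest index = 0

Answer: 0 82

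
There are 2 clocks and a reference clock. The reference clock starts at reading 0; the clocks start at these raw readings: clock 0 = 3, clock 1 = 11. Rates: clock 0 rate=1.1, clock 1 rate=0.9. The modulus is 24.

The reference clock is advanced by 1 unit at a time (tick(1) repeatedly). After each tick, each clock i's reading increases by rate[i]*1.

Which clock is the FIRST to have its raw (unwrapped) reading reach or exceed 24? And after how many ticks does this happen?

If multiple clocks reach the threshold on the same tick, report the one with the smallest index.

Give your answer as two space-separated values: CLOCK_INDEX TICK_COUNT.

Answer: 1 15

Derivation:
clock 0: start=3, rate=1.1, needs 24-3 = 21; ticks = ceil(21/1.1) = ceil(19.0909) = 20; reading at tick 20 = 3 + 1.1*20 = 25.0000
clock 1: start=11, rate=0.9, needs 24-11 = 13; ticks = ceil(13/0.9) = ceil(14.4444) = 15; reading at tick 15 = 11 + 0.9*15 = 24.5000
Minimum tick count = 15; winners = [1]; smallest index = 1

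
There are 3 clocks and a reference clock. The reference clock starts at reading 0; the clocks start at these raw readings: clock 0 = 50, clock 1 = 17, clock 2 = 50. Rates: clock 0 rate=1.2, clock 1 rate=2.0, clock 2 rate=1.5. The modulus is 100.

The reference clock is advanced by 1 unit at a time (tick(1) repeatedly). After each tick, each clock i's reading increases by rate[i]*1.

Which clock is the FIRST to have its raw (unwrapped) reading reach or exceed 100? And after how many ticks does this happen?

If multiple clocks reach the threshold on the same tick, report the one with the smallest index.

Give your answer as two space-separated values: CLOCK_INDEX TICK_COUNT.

clock 0: start=50, rate=1.2, needs 100-50 = 50; ticks = ceil(50/1.2) = ceil(41.6667) = 42; reading at tick 42 = 50 + 1.2*42 = 100.4000
clock 1: start=17, rate=2.0, needs 100-17 = 83; ticks = ceil(83/2.0) = ceil(41.5000) = 42; reading at tick 42 = 17 + 2.0*42 = 101.0000
clock 2: start=50, rate=1.5, needs 100-50 = 50; ticks = ceil(50/1.5) = ceil(33.3333) = 34; reading at tick 34 = 50 + 1.5*34 = 101.0000
Minimum tick count = 34; winners = [2]; smallest index = 2

Answer: 2 34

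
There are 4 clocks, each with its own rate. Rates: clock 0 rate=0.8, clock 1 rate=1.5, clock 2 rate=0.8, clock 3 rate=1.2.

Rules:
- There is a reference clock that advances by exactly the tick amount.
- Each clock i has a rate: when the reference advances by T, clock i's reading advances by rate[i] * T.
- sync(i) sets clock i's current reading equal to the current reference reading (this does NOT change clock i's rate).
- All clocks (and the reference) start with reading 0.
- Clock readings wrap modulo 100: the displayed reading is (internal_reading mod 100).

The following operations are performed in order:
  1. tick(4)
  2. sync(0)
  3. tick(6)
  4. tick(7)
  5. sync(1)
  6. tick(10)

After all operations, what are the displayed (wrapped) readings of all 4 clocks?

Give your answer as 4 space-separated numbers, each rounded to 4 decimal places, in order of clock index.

After op 1 tick(4): ref=4.0000 raw=[3.2000 6.0000 3.2000 4.8000]
After op 2 sync(0): ref=4.0000 raw=[4.0000 6.0000 3.2000 4.8000]
After op 3 tick(6): ref=10.0000 raw=[8.8000 15.0000 8.0000 12.0000]
After op 4 tick(7): ref=17.0000 raw=[14.4000 25.5000 13.6000 20.4000]
After op 5 sync(1): ref=17.0000 raw=[14.4000 17.0000 13.6000 20.4000]
After op 6 tick(10): ref=27.0000 raw=[22.4000 32.0000 21.6000 32.4000]
Wrap final raw readings (mod 100): 22.4000 mod 100 = 22.4000; 32.0000 mod 100 = 32.0000; 21.6000 mod 100 = 21.6000; 32.4000 mod 100 = 32.4000

Answer: 22.4000 32.0000 21.6000 32.4000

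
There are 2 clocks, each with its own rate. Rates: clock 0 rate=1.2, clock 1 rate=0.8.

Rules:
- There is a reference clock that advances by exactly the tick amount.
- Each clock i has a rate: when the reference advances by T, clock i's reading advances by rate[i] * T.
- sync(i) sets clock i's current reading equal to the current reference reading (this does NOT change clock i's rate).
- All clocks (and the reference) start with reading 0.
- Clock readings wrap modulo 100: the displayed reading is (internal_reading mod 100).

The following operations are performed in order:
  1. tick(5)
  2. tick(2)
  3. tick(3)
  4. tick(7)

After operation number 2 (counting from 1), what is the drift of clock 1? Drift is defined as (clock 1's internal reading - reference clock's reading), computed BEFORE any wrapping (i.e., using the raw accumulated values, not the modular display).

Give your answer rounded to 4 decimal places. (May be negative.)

After op 1 tick(5): ref=5.0000 raw=[6.0000 4.0000]
After op 2 tick(2): ref=7.0000 raw=[8.4000 5.6000]
Drift of clock 1 after op 2: 5.6000 - 7.0000 = -1.4000

Answer: -1.4000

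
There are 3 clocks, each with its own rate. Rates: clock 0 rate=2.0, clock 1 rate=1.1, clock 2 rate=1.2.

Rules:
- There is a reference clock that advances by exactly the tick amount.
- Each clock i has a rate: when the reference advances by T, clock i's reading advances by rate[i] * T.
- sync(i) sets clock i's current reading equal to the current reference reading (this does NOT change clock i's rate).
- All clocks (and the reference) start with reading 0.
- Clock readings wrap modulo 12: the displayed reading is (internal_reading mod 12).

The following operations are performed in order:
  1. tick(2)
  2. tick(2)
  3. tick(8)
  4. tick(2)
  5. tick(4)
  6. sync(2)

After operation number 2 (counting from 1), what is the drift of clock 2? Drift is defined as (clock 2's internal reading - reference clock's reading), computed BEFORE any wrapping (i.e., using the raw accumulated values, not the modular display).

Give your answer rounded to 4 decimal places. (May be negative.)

After op 1 tick(2): ref=2.0000 raw=[4.0000 2.2000 2.4000]
After op 2 tick(2): ref=4.0000 raw=[8.0000 4.4000 4.8000]
Drift of clock 2 after op 2: 4.8000 - 4.0000 = 0.8000

Answer: 0.8000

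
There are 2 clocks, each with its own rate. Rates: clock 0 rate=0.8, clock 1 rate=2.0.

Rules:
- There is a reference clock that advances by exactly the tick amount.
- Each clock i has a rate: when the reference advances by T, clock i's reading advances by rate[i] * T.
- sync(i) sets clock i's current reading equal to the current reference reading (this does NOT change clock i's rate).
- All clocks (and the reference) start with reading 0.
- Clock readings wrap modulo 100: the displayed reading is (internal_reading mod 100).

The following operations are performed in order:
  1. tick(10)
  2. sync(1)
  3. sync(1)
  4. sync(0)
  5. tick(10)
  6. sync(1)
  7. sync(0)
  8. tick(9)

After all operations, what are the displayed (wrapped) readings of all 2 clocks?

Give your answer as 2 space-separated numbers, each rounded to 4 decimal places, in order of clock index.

Answer: 27.2000 38.0000

Derivation:
After op 1 tick(10): ref=10.0000 raw=[8.0000 20.0000]
After op 2 sync(1): ref=10.0000 raw=[8.0000 10.0000]
After op 3 sync(1): ref=10.0000 raw=[8.0000 10.0000]
After op 4 sync(0): ref=10.0000 raw=[10.0000 10.0000]
After op 5 tick(10): ref=20.0000 raw=[18.0000 30.0000]
After op 6 sync(1): ref=20.0000 raw=[18.0000 20.0000]
After op 7 sync(0): ref=20.0000 raw=[20.0000 20.0000]
After op 8 tick(9): ref=29.0000 raw=[27.2000 38.0000]
Wrap final raw readings (mod 100): 27.2000 mod 100 = 27.2000; 38.0000 mod 100 = 38.0000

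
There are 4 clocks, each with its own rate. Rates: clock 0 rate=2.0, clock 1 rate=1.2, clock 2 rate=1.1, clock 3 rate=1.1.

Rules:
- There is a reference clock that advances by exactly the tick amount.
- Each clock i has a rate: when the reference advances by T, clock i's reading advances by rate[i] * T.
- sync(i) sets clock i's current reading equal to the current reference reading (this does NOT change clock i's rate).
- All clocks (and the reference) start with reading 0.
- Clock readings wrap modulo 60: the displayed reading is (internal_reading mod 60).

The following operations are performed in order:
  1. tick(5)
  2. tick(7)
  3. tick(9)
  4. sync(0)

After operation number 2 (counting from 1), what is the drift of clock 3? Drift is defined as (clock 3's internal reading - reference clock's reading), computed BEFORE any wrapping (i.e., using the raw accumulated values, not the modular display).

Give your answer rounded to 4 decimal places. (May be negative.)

Answer: 1.2000

Derivation:
After op 1 tick(5): ref=5.0000 raw=[10.0000 6.0000 5.5000 5.5000]
After op 2 tick(7): ref=12.0000 raw=[24.0000 14.4000 13.2000 13.2000]
Drift of clock 3 after op 2: 13.2000 - 12.0000 = 1.2000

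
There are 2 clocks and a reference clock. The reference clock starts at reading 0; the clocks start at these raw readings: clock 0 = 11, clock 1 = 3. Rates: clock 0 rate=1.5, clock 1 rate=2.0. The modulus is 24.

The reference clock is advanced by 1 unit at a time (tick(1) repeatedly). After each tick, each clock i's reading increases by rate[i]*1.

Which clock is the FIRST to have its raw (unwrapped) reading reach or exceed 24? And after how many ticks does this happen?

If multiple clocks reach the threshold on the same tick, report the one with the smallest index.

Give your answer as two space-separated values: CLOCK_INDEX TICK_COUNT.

clock 0: start=11, rate=1.5, needs 24-11 = 13; ticks = ceil(13/1.5) = ceil(8.6667) = 9; reading at tick 9 = 11 + 1.5*9 = 24.5000
clock 1: start=3, rate=2.0, needs 24-3 = 21; ticks = ceil(21/2.0) = ceil(10.5000) = 11; reading at tick 11 = 3 + 2.0*11 = 25.0000
Minimum tick count = 9; winners = [0]; smallest index = 0

Answer: 0 9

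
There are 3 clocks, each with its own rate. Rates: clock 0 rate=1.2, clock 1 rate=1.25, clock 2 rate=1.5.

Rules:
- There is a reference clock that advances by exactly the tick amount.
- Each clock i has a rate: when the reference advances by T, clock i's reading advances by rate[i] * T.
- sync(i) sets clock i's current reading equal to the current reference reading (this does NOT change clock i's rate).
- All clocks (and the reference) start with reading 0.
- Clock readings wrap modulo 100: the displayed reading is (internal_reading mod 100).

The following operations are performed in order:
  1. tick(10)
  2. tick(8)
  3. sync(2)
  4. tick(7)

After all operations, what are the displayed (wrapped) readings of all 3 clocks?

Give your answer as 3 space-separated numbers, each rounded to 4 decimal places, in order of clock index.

After op 1 tick(10): ref=10.0000 raw=[12.0000 12.5000 15.0000]
After op 2 tick(8): ref=18.0000 raw=[21.6000 22.5000 27.0000]
After op 3 sync(2): ref=18.0000 raw=[21.6000 22.5000 18.0000]
After op 4 tick(7): ref=25.0000 raw=[30.0000 31.2500 28.5000]
Wrap final raw readings (mod 100): 30.0000 mod 100 = 30.0000; 31.2500 mod 100 = 31.2500; 28.5000 mod 100 = 28.5000

Answer: 30.0000 31.2500 28.5000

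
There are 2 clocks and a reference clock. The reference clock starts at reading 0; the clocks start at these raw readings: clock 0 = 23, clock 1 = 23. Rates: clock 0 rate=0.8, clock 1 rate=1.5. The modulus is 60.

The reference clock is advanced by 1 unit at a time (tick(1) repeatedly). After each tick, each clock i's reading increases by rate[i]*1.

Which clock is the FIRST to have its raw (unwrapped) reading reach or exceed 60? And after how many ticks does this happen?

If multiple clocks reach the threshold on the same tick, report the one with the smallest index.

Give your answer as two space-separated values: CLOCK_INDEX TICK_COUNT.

Answer: 1 25

Derivation:
clock 0: start=23, rate=0.8, needs 60-23 = 37; ticks = ceil(37/0.8) = ceil(46.2500) = 47; reading at tick 47 = 23 + 0.8*47 = 60.6000
clock 1: start=23, rate=1.5, needs 60-23 = 37; ticks = ceil(37/1.5) = ceil(24.6667) = 25; reading at tick 25 = 23 + 1.5*25 = 60.5000
Minimum tick count = 25; winners = [1]; smallest index = 1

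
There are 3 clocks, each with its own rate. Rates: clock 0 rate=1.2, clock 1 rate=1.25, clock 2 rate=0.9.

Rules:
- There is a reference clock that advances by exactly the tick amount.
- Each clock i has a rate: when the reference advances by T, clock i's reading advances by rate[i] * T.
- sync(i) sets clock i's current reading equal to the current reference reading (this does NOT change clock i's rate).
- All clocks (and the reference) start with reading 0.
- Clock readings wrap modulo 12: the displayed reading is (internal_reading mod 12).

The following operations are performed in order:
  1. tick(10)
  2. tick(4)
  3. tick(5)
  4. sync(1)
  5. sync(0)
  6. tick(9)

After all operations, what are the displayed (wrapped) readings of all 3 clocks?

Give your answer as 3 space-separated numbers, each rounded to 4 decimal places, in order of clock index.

Answer: 5.8000 6.2500 1.2000

Derivation:
After op 1 tick(10): ref=10.0000 raw=[12.0000 12.5000 9.0000]
After op 2 tick(4): ref=14.0000 raw=[16.8000 17.5000 12.6000]
After op 3 tick(5): ref=19.0000 raw=[22.8000 23.7500 17.1000]
After op 4 sync(1): ref=19.0000 raw=[22.8000 19.0000 17.1000]
After op 5 sync(0): ref=19.0000 raw=[19.0000 19.0000 17.1000]
After op 6 tick(9): ref=28.0000 raw=[29.8000 30.2500 25.2000]
Wrap final raw readings (mod 12): 29.8000 mod 12 = 5.8000; 30.2500 mod 12 = 6.2500; 25.2000 mod 12 = 1.2000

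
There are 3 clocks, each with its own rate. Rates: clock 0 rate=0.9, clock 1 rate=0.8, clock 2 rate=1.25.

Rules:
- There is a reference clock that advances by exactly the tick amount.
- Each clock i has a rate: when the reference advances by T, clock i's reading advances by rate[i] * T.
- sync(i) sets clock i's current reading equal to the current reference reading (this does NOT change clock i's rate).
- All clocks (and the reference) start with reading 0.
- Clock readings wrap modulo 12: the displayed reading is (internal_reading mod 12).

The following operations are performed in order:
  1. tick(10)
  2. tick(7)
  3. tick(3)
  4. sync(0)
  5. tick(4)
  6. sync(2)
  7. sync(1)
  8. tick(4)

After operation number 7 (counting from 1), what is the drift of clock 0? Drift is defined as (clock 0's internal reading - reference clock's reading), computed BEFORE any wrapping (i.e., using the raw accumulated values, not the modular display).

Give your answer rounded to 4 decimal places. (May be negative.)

Answer: -0.4000

Derivation:
After op 1 tick(10): ref=10.0000 raw=[9.0000 8.0000 12.5000]
After op 2 tick(7): ref=17.0000 raw=[15.3000 13.6000 21.2500]
After op 3 tick(3): ref=20.0000 raw=[18.0000 16.0000 25.0000]
After op 4 sync(0): ref=20.0000 raw=[20.0000 16.0000 25.0000]
After op 5 tick(4): ref=24.0000 raw=[23.6000 19.2000 30.0000]
After op 6 sync(2): ref=24.0000 raw=[23.6000 19.2000 24.0000]
After op 7 sync(1): ref=24.0000 raw=[23.6000 24.0000 24.0000]
Drift of clock 0 after op 7: 23.6000 - 24.0000 = -0.4000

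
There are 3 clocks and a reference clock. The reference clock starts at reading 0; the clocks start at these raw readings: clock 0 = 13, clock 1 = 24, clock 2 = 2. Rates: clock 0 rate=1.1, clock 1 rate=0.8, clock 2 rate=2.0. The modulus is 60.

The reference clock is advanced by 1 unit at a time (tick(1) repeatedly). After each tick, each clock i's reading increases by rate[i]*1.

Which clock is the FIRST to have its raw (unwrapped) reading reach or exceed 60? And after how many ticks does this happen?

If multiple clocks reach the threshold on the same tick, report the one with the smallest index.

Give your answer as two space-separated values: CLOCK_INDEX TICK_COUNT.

clock 0: start=13, rate=1.1, needs 60-13 = 47; ticks = ceil(47/1.1) = ceil(42.7273) = 43; reading at tick 43 = 13 + 1.1*43 = 60.3000
clock 1: start=24, rate=0.8, needs 60-24 = 36; ticks = ceil(36/0.8) = ceil(45.0000) = 45; reading at tick 45 = 24 + 0.8*45 = 60.0000
clock 2: start=2, rate=2.0, needs 60-2 = 58; ticks = ceil(58/2.0) = ceil(29.0000) = 29; reading at tick 29 = 2 + 2.0*29 = 60.0000
Minimum tick count = 29; winners = [2]; smallest index = 2

Answer: 2 29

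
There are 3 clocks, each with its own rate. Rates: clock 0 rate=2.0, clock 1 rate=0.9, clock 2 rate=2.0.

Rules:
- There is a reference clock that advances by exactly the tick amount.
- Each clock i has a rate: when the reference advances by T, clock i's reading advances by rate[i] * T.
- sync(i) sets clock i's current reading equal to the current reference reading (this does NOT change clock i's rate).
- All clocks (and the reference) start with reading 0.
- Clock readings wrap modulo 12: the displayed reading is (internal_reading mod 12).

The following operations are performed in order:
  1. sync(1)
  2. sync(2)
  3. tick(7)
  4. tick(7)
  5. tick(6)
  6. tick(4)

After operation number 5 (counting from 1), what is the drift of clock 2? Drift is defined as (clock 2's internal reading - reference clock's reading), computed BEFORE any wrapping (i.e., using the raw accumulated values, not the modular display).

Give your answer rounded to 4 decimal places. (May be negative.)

After op 1 sync(1): ref=0.0000 raw=[0.0000 0.0000 0.0000]
After op 2 sync(2): ref=0.0000 raw=[0.0000 0.0000 0.0000]
After op 3 tick(7): ref=7.0000 raw=[14.0000 6.3000 14.0000]
After op 4 tick(7): ref=14.0000 raw=[28.0000 12.6000 28.0000]
After op 5 tick(6): ref=20.0000 raw=[40.0000 18.0000 40.0000]
Drift of clock 2 after op 5: 40.0000 - 20.0000 = 20.0000

Answer: 20.0000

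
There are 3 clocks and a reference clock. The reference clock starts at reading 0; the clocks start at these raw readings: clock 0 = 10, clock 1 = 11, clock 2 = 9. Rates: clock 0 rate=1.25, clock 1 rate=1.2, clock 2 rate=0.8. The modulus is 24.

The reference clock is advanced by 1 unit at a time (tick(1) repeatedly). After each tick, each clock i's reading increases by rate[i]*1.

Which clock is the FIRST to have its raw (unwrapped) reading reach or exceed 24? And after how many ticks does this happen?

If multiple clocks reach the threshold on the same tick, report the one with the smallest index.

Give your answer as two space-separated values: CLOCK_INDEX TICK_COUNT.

clock 0: start=10, rate=1.25, needs 24-10 = 14; ticks = ceil(14/1.25) = ceil(11.2000) = 12; reading at tick 12 = 10 + 1.25*12 = 25.0000
clock 1: start=11, rate=1.2, needs 24-11 = 13; ticks = ceil(13/1.2) = ceil(10.8333) = 11; reading at tick 11 = 11 + 1.2*11 = 24.2000
clock 2: start=9, rate=0.8, needs 24-9 = 15; ticks = ceil(15/0.8) = ceil(18.7500) = 19; reading at tick 19 = 9 + 0.8*19 = 24.2000
Minimum tick count = 11; winners = [1]; smallest index = 1

Answer: 1 11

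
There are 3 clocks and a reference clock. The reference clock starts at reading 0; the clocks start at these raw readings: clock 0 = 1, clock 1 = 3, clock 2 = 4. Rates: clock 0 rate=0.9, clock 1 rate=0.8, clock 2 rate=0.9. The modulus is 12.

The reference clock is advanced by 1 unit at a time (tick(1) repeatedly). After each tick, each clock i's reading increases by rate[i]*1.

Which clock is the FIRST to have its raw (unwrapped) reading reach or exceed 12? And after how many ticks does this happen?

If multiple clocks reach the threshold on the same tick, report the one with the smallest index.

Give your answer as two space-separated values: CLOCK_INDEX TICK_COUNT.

clock 0: start=1, rate=0.9, needs 12-1 = 11; ticks = ceil(11/0.9) = ceil(12.2222) = 13; reading at tick 13 = 1 + 0.9*13 = 12.7000
clock 1: start=3, rate=0.8, needs 12-3 = 9; ticks = ceil(9/0.8) = ceil(11.2500) = 12; reading at tick 12 = 3 + 0.8*12 = 12.6000
clock 2: start=4, rate=0.9, needs 12-4 = 8; ticks = ceil(8/0.9) = ceil(8.8889) = 9; reading at tick 9 = 4 + 0.9*9 = 12.1000
Minimum tick count = 9; winners = [2]; smallest index = 2

Answer: 2 9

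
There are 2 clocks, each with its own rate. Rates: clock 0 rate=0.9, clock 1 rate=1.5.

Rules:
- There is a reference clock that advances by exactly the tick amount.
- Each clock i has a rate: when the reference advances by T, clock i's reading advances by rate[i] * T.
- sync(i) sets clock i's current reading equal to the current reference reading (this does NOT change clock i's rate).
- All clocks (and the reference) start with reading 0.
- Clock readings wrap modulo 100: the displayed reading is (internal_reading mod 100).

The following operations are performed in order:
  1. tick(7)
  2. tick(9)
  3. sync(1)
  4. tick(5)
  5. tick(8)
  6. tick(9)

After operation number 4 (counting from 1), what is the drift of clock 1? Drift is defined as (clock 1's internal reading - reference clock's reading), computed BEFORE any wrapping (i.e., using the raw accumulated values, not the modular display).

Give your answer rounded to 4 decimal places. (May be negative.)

Answer: 2.5000

Derivation:
After op 1 tick(7): ref=7.0000 raw=[6.3000 10.5000]
After op 2 tick(9): ref=16.0000 raw=[14.4000 24.0000]
After op 3 sync(1): ref=16.0000 raw=[14.4000 16.0000]
After op 4 tick(5): ref=21.0000 raw=[18.9000 23.5000]
Drift of clock 1 after op 4: 23.5000 - 21.0000 = 2.5000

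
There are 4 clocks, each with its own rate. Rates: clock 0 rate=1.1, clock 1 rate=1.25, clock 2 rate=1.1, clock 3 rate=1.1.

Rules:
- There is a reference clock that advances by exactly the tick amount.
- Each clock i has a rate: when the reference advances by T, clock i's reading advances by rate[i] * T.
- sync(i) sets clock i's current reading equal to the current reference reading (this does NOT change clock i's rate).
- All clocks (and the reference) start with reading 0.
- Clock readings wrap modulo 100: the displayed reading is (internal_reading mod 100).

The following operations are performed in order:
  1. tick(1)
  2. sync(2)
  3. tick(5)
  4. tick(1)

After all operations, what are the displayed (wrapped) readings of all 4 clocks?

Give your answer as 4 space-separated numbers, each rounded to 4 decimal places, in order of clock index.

Answer: 7.7000 8.7500 7.6000 7.7000

Derivation:
After op 1 tick(1): ref=1.0000 raw=[1.1000 1.2500 1.1000 1.1000]
After op 2 sync(2): ref=1.0000 raw=[1.1000 1.2500 1.0000 1.1000]
After op 3 tick(5): ref=6.0000 raw=[6.6000 7.5000 6.5000 6.6000]
After op 4 tick(1): ref=7.0000 raw=[7.7000 8.7500 7.6000 7.7000]
Wrap final raw readings (mod 100): 7.7000 mod 100 = 7.7000; 8.7500 mod 100 = 8.7500; 7.6000 mod 100 = 7.6000; 7.7000 mod 100 = 7.7000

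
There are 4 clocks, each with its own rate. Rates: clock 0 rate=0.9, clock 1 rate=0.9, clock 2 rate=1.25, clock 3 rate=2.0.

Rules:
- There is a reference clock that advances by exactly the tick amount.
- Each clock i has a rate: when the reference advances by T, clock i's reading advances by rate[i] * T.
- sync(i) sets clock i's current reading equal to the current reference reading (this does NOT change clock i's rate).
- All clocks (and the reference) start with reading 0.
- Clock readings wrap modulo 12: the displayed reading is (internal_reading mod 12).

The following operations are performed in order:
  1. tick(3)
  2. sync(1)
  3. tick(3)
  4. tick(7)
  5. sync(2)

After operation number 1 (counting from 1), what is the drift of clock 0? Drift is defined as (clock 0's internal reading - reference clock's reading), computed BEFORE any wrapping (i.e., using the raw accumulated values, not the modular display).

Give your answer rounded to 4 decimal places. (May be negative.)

After op 1 tick(3): ref=3.0000 raw=[2.7000 2.7000 3.7500 6.0000]
Drift of clock 0 after op 1: 2.7000 - 3.0000 = -0.3000

Answer: -0.3000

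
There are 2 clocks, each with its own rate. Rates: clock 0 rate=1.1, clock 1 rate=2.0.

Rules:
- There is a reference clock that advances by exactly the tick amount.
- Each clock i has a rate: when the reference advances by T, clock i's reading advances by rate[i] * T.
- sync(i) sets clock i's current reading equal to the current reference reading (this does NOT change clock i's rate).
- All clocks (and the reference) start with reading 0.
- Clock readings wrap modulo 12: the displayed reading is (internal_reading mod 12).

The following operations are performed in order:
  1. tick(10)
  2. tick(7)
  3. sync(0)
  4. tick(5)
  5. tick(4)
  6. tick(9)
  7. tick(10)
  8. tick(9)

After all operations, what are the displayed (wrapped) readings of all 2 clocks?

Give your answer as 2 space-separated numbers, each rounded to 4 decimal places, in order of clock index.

Answer: 9.7000 0.0000

Derivation:
After op 1 tick(10): ref=10.0000 raw=[11.0000 20.0000]
After op 2 tick(7): ref=17.0000 raw=[18.7000 34.0000]
After op 3 sync(0): ref=17.0000 raw=[17.0000 34.0000]
After op 4 tick(5): ref=22.0000 raw=[22.5000 44.0000]
After op 5 tick(4): ref=26.0000 raw=[26.9000 52.0000]
After op 6 tick(9): ref=35.0000 raw=[36.8000 70.0000]
After op 7 tick(10): ref=45.0000 raw=[47.8000 90.0000]
After op 8 tick(9): ref=54.0000 raw=[57.7000 108.0000]
Wrap final raw readings (mod 12): 57.7000 mod 12 = 9.7000; 108.0000 mod 12 = 0.0000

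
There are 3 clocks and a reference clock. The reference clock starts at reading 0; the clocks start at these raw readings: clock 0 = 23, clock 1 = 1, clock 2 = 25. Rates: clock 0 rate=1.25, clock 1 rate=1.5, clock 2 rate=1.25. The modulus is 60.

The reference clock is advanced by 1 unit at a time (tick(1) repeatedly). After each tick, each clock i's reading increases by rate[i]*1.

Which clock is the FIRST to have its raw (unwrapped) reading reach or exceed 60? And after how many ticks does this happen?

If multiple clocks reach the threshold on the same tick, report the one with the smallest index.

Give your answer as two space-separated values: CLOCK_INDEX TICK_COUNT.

clock 0: start=23, rate=1.25, needs 60-23 = 37; ticks = ceil(37/1.25) = ceil(29.6000) = 30; reading at tick 30 = 23 + 1.25*30 = 60.5000
clock 1: start=1, rate=1.5, needs 60-1 = 59; ticks = ceil(59/1.5) = ceil(39.3333) = 40; reading at tick 40 = 1 + 1.5*40 = 61.0000
clock 2: start=25, rate=1.25, needs 60-25 = 35; ticks = ceil(35/1.25) = ceil(28.0000) = 28; reading at tick 28 = 25 + 1.25*28 = 60.0000
Minimum tick count = 28; winners = [2]; smallest index = 2

Answer: 2 28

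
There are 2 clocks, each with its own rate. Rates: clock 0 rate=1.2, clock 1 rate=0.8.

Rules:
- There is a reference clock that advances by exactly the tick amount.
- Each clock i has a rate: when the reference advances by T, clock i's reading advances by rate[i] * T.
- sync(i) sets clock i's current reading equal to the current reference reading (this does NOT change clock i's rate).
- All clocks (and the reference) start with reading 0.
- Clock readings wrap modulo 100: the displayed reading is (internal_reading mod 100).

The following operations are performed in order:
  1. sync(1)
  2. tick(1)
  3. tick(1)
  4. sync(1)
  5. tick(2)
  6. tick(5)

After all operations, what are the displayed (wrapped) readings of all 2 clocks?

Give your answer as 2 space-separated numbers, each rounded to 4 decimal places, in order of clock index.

After op 1 sync(1): ref=0.0000 raw=[0.0000 0.0000]
After op 2 tick(1): ref=1.0000 raw=[1.2000 0.8000]
After op 3 tick(1): ref=2.0000 raw=[2.4000 1.6000]
After op 4 sync(1): ref=2.0000 raw=[2.4000 2.0000]
After op 5 tick(2): ref=4.0000 raw=[4.8000 3.6000]
After op 6 tick(5): ref=9.0000 raw=[10.8000 7.6000]
Wrap final raw readings (mod 100): 10.8000 mod 100 = 10.8000; 7.6000 mod 100 = 7.6000

Answer: 10.8000 7.6000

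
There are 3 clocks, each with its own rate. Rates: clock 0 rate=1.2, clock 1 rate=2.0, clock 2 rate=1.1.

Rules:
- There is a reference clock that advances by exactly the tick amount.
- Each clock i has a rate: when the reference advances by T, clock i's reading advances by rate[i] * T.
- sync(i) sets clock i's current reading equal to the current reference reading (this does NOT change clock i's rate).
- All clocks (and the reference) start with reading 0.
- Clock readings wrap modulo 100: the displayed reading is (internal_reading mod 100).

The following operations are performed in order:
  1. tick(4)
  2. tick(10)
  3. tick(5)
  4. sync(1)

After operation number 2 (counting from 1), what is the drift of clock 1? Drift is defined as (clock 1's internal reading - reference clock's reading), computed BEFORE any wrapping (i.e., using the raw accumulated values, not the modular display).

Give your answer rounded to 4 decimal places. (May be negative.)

Answer: 14.0000

Derivation:
After op 1 tick(4): ref=4.0000 raw=[4.8000 8.0000 4.4000]
After op 2 tick(10): ref=14.0000 raw=[16.8000 28.0000 15.4000]
Drift of clock 1 after op 2: 28.0000 - 14.0000 = 14.0000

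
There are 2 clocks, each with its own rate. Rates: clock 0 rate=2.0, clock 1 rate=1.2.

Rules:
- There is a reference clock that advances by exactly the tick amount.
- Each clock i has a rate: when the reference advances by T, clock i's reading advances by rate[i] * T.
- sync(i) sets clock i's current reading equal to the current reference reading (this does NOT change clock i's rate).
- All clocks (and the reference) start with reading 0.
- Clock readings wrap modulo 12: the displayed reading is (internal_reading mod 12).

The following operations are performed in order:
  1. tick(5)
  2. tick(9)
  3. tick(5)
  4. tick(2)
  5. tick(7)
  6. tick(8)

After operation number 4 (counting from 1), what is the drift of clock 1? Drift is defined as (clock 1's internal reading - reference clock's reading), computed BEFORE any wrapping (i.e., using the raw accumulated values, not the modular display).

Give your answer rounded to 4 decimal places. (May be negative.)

Answer: 4.2000

Derivation:
After op 1 tick(5): ref=5.0000 raw=[10.0000 6.0000]
After op 2 tick(9): ref=14.0000 raw=[28.0000 16.8000]
After op 3 tick(5): ref=19.0000 raw=[38.0000 22.8000]
After op 4 tick(2): ref=21.0000 raw=[42.0000 25.2000]
Drift of clock 1 after op 4: 25.2000 - 21.0000 = 4.2000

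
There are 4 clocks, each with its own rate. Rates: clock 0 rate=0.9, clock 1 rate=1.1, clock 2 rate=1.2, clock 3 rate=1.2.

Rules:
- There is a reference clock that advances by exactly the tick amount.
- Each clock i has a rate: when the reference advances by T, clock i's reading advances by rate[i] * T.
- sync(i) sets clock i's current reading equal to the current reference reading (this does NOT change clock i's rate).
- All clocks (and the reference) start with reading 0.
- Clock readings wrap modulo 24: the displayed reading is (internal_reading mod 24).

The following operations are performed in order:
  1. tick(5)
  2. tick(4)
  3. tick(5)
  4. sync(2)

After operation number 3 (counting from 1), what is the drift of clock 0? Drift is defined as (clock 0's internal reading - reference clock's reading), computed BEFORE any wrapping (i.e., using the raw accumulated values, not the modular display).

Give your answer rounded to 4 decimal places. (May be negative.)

Answer: -1.4000

Derivation:
After op 1 tick(5): ref=5.0000 raw=[4.5000 5.5000 6.0000 6.0000]
After op 2 tick(4): ref=9.0000 raw=[8.1000 9.9000 10.8000 10.8000]
After op 3 tick(5): ref=14.0000 raw=[12.6000 15.4000 16.8000 16.8000]
Drift of clock 0 after op 3: 12.6000 - 14.0000 = -1.4000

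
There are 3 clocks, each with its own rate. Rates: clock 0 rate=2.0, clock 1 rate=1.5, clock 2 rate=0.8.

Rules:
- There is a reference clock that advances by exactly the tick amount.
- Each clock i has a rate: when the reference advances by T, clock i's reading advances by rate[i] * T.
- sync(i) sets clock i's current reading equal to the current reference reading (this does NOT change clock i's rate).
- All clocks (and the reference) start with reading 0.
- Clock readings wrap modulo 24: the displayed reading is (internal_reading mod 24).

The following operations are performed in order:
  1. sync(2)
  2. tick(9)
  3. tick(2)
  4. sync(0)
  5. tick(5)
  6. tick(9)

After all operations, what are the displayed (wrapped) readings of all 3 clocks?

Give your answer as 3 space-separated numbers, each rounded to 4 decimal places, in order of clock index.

After op 1 sync(2): ref=0.0000 raw=[0.0000 0.0000 0.0000]
After op 2 tick(9): ref=9.0000 raw=[18.0000 13.5000 7.2000]
After op 3 tick(2): ref=11.0000 raw=[22.0000 16.5000 8.8000]
After op 4 sync(0): ref=11.0000 raw=[11.0000 16.5000 8.8000]
After op 5 tick(5): ref=16.0000 raw=[21.0000 24.0000 12.8000]
After op 6 tick(9): ref=25.0000 raw=[39.0000 37.5000 20.0000]
Wrap final raw readings (mod 24): 39.0000 mod 24 = 15.0000; 37.5000 mod 24 = 13.5000; 20.0000 mod 24 = 20.0000

Answer: 15.0000 13.5000 20.0000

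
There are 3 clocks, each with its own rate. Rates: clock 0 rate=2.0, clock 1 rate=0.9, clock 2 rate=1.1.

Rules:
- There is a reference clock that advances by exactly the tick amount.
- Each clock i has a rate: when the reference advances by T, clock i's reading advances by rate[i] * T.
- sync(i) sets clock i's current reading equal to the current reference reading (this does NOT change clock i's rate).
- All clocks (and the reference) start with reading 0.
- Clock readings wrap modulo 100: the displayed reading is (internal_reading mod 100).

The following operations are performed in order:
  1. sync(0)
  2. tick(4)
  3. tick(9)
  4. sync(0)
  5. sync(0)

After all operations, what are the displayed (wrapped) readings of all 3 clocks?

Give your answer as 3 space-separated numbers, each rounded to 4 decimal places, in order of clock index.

After op 1 sync(0): ref=0.0000 raw=[0.0000 0.0000 0.0000]
After op 2 tick(4): ref=4.0000 raw=[8.0000 3.6000 4.4000]
After op 3 tick(9): ref=13.0000 raw=[26.0000 11.7000 14.3000]
After op 4 sync(0): ref=13.0000 raw=[13.0000 11.7000 14.3000]
After op 5 sync(0): ref=13.0000 raw=[13.0000 11.7000 14.3000]
Wrap final raw readings (mod 100): 13.0000 mod 100 = 13.0000; 11.7000 mod 100 = 11.7000; 14.3000 mod 100 = 14.3000

Answer: 13.0000 11.7000 14.3000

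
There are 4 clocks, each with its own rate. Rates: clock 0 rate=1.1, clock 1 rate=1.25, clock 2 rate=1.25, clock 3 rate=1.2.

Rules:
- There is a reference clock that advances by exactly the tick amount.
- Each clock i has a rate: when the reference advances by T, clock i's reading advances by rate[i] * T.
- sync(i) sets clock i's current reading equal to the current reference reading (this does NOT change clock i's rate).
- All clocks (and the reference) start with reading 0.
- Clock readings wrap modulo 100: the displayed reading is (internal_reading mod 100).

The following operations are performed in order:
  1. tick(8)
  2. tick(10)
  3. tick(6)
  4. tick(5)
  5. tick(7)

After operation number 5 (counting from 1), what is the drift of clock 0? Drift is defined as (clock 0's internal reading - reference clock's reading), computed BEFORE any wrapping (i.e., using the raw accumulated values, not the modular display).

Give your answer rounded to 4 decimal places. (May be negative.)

Answer: 3.6000

Derivation:
After op 1 tick(8): ref=8.0000 raw=[8.8000 10.0000 10.0000 9.6000]
After op 2 tick(10): ref=18.0000 raw=[19.8000 22.5000 22.5000 21.6000]
After op 3 tick(6): ref=24.0000 raw=[26.4000 30.0000 30.0000 28.8000]
After op 4 tick(5): ref=29.0000 raw=[31.9000 36.2500 36.2500 34.8000]
After op 5 tick(7): ref=36.0000 raw=[39.6000 45.0000 45.0000 43.2000]
Drift of clock 0 after op 5: 39.6000 - 36.0000 = 3.6000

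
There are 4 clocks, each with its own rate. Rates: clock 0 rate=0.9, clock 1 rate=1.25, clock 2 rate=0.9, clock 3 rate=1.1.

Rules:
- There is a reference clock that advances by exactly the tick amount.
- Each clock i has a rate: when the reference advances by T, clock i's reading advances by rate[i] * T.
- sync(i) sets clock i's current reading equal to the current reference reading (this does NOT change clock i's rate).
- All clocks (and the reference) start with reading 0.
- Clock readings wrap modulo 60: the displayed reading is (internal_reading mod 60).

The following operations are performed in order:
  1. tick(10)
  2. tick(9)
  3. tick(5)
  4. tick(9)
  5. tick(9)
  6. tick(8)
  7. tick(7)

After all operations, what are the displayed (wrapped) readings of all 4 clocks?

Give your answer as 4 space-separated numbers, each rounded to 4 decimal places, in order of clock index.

Answer: 51.3000 11.2500 51.3000 2.7000

Derivation:
After op 1 tick(10): ref=10.0000 raw=[9.0000 12.5000 9.0000 11.0000]
After op 2 tick(9): ref=19.0000 raw=[17.1000 23.7500 17.1000 20.9000]
After op 3 tick(5): ref=24.0000 raw=[21.6000 30.0000 21.6000 26.4000]
After op 4 tick(9): ref=33.0000 raw=[29.7000 41.2500 29.7000 36.3000]
After op 5 tick(9): ref=42.0000 raw=[37.8000 52.5000 37.8000 46.2000]
After op 6 tick(8): ref=50.0000 raw=[45.0000 62.5000 45.0000 55.0000]
After op 7 tick(7): ref=57.0000 raw=[51.3000 71.2500 51.3000 62.7000]
Wrap final raw readings (mod 60): 51.3000 mod 60 = 51.3000; 71.2500 mod 60 = 11.2500; 51.3000 mod 60 = 51.3000; 62.7000 mod 60 = 2.7000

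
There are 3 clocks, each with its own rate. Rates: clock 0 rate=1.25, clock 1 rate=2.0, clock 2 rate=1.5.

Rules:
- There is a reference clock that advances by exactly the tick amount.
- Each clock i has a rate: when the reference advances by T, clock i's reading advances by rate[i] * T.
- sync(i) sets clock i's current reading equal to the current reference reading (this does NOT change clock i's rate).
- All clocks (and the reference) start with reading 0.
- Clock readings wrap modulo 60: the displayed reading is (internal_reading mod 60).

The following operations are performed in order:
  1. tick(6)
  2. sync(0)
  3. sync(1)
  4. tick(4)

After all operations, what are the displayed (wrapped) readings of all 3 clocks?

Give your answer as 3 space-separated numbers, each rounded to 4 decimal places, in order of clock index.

Answer: 11.0000 14.0000 15.0000

Derivation:
After op 1 tick(6): ref=6.0000 raw=[7.5000 12.0000 9.0000]
After op 2 sync(0): ref=6.0000 raw=[6.0000 12.0000 9.0000]
After op 3 sync(1): ref=6.0000 raw=[6.0000 6.0000 9.0000]
After op 4 tick(4): ref=10.0000 raw=[11.0000 14.0000 15.0000]
Wrap final raw readings (mod 60): 11.0000 mod 60 = 11.0000; 14.0000 mod 60 = 14.0000; 15.0000 mod 60 = 15.0000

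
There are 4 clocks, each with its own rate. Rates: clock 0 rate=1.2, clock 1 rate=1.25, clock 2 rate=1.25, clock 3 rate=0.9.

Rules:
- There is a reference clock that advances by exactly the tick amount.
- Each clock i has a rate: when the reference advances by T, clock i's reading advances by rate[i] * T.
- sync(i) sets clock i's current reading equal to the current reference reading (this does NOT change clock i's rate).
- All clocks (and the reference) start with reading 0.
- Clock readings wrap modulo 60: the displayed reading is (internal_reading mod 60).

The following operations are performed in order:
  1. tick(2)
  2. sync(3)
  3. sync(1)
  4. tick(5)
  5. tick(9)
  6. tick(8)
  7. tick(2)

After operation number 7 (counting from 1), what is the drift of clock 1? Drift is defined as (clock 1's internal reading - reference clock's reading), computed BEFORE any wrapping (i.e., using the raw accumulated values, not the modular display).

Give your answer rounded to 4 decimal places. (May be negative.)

After op 1 tick(2): ref=2.0000 raw=[2.4000 2.5000 2.5000 1.8000]
After op 2 sync(3): ref=2.0000 raw=[2.4000 2.5000 2.5000 2.0000]
After op 3 sync(1): ref=2.0000 raw=[2.4000 2.0000 2.5000 2.0000]
After op 4 tick(5): ref=7.0000 raw=[8.4000 8.2500 8.7500 6.5000]
After op 5 tick(9): ref=16.0000 raw=[19.2000 19.5000 20.0000 14.6000]
After op 6 tick(8): ref=24.0000 raw=[28.8000 29.5000 30.0000 21.8000]
After op 7 tick(2): ref=26.0000 raw=[31.2000 32.0000 32.5000 23.6000]
Drift of clock 1 after op 7: 32.0000 - 26.0000 = 6.0000

Answer: 6.0000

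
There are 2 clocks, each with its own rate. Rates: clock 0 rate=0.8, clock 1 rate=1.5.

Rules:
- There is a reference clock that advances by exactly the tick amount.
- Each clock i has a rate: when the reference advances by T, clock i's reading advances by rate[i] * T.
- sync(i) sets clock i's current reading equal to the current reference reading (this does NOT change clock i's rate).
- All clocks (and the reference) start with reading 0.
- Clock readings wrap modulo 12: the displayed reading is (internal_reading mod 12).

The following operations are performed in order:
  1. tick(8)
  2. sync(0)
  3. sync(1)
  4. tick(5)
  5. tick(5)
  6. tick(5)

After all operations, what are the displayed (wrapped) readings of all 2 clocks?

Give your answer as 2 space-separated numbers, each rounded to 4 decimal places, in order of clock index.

Answer: 8.0000 6.5000

Derivation:
After op 1 tick(8): ref=8.0000 raw=[6.4000 12.0000]
After op 2 sync(0): ref=8.0000 raw=[8.0000 12.0000]
After op 3 sync(1): ref=8.0000 raw=[8.0000 8.0000]
After op 4 tick(5): ref=13.0000 raw=[12.0000 15.5000]
After op 5 tick(5): ref=18.0000 raw=[16.0000 23.0000]
After op 6 tick(5): ref=23.0000 raw=[20.0000 30.5000]
Wrap final raw readings (mod 12): 20.0000 mod 12 = 8.0000; 30.5000 mod 12 = 6.5000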